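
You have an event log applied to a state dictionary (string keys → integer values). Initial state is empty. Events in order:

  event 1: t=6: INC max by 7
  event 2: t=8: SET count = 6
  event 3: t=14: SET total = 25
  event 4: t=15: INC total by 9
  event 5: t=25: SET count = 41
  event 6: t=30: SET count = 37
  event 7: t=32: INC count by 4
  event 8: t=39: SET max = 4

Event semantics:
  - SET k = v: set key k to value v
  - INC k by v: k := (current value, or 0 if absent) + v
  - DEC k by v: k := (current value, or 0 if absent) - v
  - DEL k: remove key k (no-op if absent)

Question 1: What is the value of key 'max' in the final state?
Track key 'max' through all 8 events:
  event 1 (t=6: INC max by 7): max (absent) -> 7
  event 2 (t=8: SET count = 6): max unchanged
  event 3 (t=14: SET total = 25): max unchanged
  event 4 (t=15: INC total by 9): max unchanged
  event 5 (t=25: SET count = 41): max unchanged
  event 6 (t=30: SET count = 37): max unchanged
  event 7 (t=32: INC count by 4): max unchanged
  event 8 (t=39: SET max = 4): max 7 -> 4
Final: max = 4

Answer: 4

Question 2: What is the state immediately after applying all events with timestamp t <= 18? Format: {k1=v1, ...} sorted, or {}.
Apply events with t <= 18 (4 events):
  after event 1 (t=6: INC max by 7): {max=7}
  after event 2 (t=8: SET count = 6): {count=6, max=7}
  after event 3 (t=14: SET total = 25): {count=6, max=7, total=25}
  after event 4 (t=15: INC total by 9): {count=6, max=7, total=34}

Answer: {count=6, max=7, total=34}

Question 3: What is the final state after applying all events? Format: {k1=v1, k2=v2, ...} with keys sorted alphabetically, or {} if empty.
Answer: {count=41, max=4, total=34}

Derivation:
  after event 1 (t=6: INC max by 7): {max=7}
  after event 2 (t=8: SET count = 6): {count=6, max=7}
  after event 3 (t=14: SET total = 25): {count=6, max=7, total=25}
  after event 4 (t=15: INC total by 9): {count=6, max=7, total=34}
  after event 5 (t=25: SET count = 41): {count=41, max=7, total=34}
  after event 6 (t=30: SET count = 37): {count=37, max=7, total=34}
  after event 7 (t=32: INC count by 4): {count=41, max=7, total=34}
  after event 8 (t=39: SET max = 4): {count=41, max=4, total=34}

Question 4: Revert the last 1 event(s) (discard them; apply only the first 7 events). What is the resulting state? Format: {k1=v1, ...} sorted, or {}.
Keep first 7 events (discard last 1):
  after event 1 (t=6: INC max by 7): {max=7}
  after event 2 (t=8: SET count = 6): {count=6, max=7}
  after event 3 (t=14: SET total = 25): {count=6, max=7, total=25}
  after event 4 (t=15: INC total by 9): {count=6, max=7, total=34}
  after event 5 (t=25: SET count = 41): {count=41, max=7, total=34}
  after event 6 (t=30: SET count = 37): {count=37, max=7, total=34}
  after event 7 (t=32: INC count by 4): {count=41, max=7, total=34}

Answer: {count=41, max=7, total=34}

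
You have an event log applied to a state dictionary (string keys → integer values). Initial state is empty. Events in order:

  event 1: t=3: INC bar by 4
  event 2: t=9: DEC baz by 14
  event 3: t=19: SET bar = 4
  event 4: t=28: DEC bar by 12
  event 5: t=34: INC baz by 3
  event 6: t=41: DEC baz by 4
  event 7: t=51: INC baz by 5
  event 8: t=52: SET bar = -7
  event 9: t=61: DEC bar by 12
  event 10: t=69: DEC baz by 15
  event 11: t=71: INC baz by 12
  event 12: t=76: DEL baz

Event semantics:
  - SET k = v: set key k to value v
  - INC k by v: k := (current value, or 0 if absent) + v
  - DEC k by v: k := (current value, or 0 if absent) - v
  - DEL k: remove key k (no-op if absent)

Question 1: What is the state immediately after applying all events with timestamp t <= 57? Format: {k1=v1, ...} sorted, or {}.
Answer: {bar=-7, baz=-10}

Derivation:
Apply events with t <= 57 (8 events):
  after event 1 (t=3: INC bar by 4): {bar=4}
  after event 2 (t=9: DEC baz by 14): {bar=4, baz=-14}
  after event 3 (t=19: SET bar = 4): {bar=4, baz=-14}
  after event 4 (t=28: DEC bar by 12): {bar=-8, baz=-14}
  after event 5 (t=34: INC baz by 3): {bar=-8, baz=-11}
  after event 6 (t=41: DEC baz by 4): {bar=-8, baz=-15}
  after event 7 (t=51: INC baz by 5): {bar=-8, baz=-10}
  after event 8 (t=52: SET bar = -7): {bar=-7, baz=-10}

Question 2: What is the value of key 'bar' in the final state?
Answer: -19

Derivation:
Track key 'bar' through all 12 events:
  event 1 (t=3: INC bar by 4): bar (absent) -> 4
  event 2 (t=9: DEC baz by 14): bar unchanged
  event 3 (t=19: SET bar = 4): bar 4 -> 4
  event 4 (t=28: DEC bar by 12): bar 4 -> -8
  event 5 (t=34: INC baz by 3): bar unchanged
  event 6 (t=41: DEC baz by 4): bar unchanged
  event 7 (t=51: INC baz by 5): bar unchanged
  event 8 (t=52: SET bar = -7): bar -8 -> -7
  event 9 (t=61: DEC bar by 12): bar -7 -> -19
  event 10 (t=69: DEC baz by 15): bar unchanged
  event 11 (t=71: INC baz by 12): bar unchanged
  event 12 (t=76: DEL baz): bar unchanged
Final: bar = -19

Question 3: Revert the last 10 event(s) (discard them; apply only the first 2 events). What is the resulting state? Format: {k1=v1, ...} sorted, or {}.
Keep first 2 events (discard last 10):
  after event 1 (t=3: INC bar by 4): {bar=4}
  after event 2 (t=9: DEC baz by 14): {bar=4, baz=-14}

Answer: {bar=4, baz=-14}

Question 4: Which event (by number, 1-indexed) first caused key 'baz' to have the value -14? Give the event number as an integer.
Looking for first event where baz becomes -14:
  event 2: baz (absent) -> -14  <-- first match

Answer: 2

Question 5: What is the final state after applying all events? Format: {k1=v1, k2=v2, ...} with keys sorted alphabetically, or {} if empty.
  after event 1 (t=3: INC bar by 4): {bar=4}
  after event 2 (t=9: DEC baz by 14): {bar=4, baz=-14}
  after event 3 (t=19: SET bar = 4): {bar=4, baz=-14}
  after event 4 (t=28: DEC bar by 12): {bar=-8, baz=-14}
  after event 5 (t=34: INC baz by 3): {bar=-8, baz=-11}
  after event 6 (t=41: DEC baz by 4): {bar=-8, baz=-15}
  after event 7 (t=51: INC baz by 5): {bar=-8, baz=-10}
  after event 8 (t=52: SET bar = -7): {bar=-7, baz=-10}
  after event 9 (t=61: DEC bar by 12): {bar=-19, baz=-10}
  after event 10 (t=69: DEC baz by 15): {bar=-19, baz=-25}
  after event 11 (t=71: INC baz by 12): {bar=-19, baz=-13}
  after event 12 (t=76: DEL baz): {bar=-19}

Answer: {bar=-19}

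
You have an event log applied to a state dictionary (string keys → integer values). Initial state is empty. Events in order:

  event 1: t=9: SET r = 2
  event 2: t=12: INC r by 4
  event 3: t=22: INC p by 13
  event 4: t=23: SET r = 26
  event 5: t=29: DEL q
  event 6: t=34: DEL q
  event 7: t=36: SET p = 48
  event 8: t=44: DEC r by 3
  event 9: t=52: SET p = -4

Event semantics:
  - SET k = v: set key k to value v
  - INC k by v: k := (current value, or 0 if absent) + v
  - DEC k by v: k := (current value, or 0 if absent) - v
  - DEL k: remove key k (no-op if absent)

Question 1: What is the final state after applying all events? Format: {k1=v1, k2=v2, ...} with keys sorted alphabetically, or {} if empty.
  after event 1 (t=9: SET r = 2): {r=2}
  after event 2 (t=12: INC r by 4): {r=6}
  after event 3 (t=22: INC p by 13): {p=13, r=6}
  after event 4 (t=23: SET r = 26): {p=13, r=26}
  after event 5 (t=29: DEL q): {p=13, r=26}
  after event 6 (t=34: DEL q): {p=13, r=26}
  after event 7 (t=36: SET p = 48): {p=48, r=26}
  after event 8 (t=44: DEC r by 3): {p=48, r=23}
  after event 9 (t=52: SET p = -4): {p=-4, r=23}

Answer: {p=-4, r=23}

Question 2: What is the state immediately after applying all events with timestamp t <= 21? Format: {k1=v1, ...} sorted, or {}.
Answer: {r=6}

Derivation:
Apply events with t <= 21 (2 events):
  after event 1 (t=9: SET r = 2): {r=2}
  after event 2 (t=12: INC r by 4): {r=6}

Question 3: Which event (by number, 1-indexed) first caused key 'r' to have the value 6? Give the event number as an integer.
Looking for first event where r becomes 6:
  event 1: r = 2
  event 2: r 2 -> 6  <-- first match

Answer: 2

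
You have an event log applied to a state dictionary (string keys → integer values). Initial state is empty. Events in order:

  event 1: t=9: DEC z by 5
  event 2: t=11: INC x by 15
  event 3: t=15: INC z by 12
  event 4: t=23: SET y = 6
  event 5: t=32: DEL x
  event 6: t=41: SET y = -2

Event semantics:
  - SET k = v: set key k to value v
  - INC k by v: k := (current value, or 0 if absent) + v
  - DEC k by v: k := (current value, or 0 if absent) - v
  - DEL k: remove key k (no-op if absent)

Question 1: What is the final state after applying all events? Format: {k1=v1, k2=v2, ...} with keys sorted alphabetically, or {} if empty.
  after event 1 (t=9: DEC z by 5): {z=-5}
  after event 2 (t=11: INC x by 15): {x=15, z=-5}
  after event 3 (t=15: INC z by 12): {x=15, z=7}
  after event 4 (t=23: SET y = 6): {x=15, y=6, z=7}
  after event 5 (t=32: DEL x): {y=6, z=7}
  after event 6 (t=41: SET y = -2): {y=-2, z=7}

Answer: {y=-2, z=7}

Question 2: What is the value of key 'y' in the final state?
Track key 'y' through all 6 events:
  event 1 (t=9: DEC z by 5): y unchanged
  event 2 (t=11: INC x by 15): y unchanged
  event 3 (t=15: INC z by 12): y unchanged
  event 4 (t=23: SET y = 6): y (absent) -> 6
  event 5 (t=32: DEL x): y unchanged
  event 6 (t=41: SET y = -2): y 6 -> -2
Final: y = -2

Answer: -2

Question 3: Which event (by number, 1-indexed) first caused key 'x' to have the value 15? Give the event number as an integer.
Looking for first event where x becomes 15:
  event 2: x (absent) -> 15  <-- first match

Answer: 2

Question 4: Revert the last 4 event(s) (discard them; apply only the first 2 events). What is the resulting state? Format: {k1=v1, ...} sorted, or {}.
Keep first 2 events (discard last 4):
  after event 1 (t=9: DEC z by 5): {z=-5}
  after event 2 (t=11: INC x by 15): {x=15, z=-5}

Answer: {x=15, z=-5}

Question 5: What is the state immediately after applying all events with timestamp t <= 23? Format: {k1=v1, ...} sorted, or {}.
Answer: {x=15, y=6, z=7}

Derivation:
Apply events with t <= 23 (4 events):
  after event 1 (t=9: DEC z by 5): {z=-5}
  after event 2 (t=11: INC x by 15): {x=15, z=-5}
  after event 3 (t=15: INC z by 12): {x=15, z=7}
  after event 4 (t=23: SET y = 6): {x=15, y=6, z=7}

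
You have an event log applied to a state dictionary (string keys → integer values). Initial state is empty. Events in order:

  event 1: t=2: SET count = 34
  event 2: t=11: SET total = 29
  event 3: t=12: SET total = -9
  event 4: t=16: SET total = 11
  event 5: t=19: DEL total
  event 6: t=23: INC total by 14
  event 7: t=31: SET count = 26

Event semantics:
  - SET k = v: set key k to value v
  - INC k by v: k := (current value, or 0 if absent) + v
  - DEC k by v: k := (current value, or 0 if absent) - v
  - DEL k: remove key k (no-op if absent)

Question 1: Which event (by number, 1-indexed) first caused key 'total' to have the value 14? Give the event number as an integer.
Looking for first event where total becomes 14:
  event 2: total = 29
  event 3: total = -9
  event 4: total = 11
  event 5: total = (absent)
  event 6: total (absent) -> 14  <-- first match

Answer: 6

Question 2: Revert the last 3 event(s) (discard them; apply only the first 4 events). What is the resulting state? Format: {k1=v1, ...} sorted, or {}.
Answer: {count=34, total=11}

Derivation:
Keep first 4 events (discard last 3):
  after event 1 (t=2: SET count = 34): {count=34}
  after event 2 (t=11: SET total = 29): {count=34, total=29}
  after event 3 (t=12: SET total = -9): {count=34, total=-9}
  after event 4 (t=16: SET total = 11): {count=34, total=11}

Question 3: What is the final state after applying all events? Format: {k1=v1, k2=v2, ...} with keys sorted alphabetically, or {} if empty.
Answer: {count=26, total=14}

Derivation:
  after event 1 (t=2: SET count = 34): {count=34}
  after event 2 (t=11: SET total = 29): {count=34, total=29}
  after event 3 (t=12: SET total = -9): {count=34, total=-9}
  after event 4 (t=16: SET total = 11): {count=34, total=11}
  after event 5 (t=19: DEL total): {count=34}
  after event 6 (t=23: INC total by 14): {count=34, total=14}
  after event 7 (t=31: SET count = 26): {count=26, total=14}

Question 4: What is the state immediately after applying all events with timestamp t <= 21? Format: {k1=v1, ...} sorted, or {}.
Answer: {count=34}

Derivation:
Apply events with t <= 21 (5 events):
  after event 1 (t=2: SET count = 34): {count=34}
  after event 2 (t=11: SET total = 29): {count=34, total=29}
  after event 3 (t=12: SET total = -9): {count=34, total=-9}
  after event 4 (t=16: SET total = 11): {count=34, total=11}
  after event 5 (t=19: DEL total): {count=34}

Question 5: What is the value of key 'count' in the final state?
Track key 'count' through all 7 events:
  event 1 (t=2: SET count = 34): count (absent) -> 34
  event 2 (t=11: SET total = 29): count unchanged
  event 3 (t=12: SET total = -9): count unchanged
  event 4 (t=16: SET total = 11): count unchanged
  event 5 (t=19: DEL total): count unchanged
  event 6 (t=23: INC total by 14): count unchanged
  event 7 (t=31: SET count = 26): count 34 -> 26
Final: count = 26

Answer: 26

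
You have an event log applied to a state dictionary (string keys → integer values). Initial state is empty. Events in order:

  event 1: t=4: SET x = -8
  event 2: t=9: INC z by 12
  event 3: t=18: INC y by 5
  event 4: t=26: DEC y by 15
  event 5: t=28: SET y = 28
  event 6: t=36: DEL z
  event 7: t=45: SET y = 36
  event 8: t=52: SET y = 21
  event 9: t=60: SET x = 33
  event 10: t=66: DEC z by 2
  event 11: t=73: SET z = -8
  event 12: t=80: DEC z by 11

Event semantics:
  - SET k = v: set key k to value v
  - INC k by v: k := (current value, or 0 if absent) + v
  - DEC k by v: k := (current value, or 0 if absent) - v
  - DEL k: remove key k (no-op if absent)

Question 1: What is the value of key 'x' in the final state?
Answer: 33

Derivation:
Track key 'x' through all 12 events:
  event 1 (t=4: SET x = -8): x (absent) -> -8
  event 2 (t=9: INC z by 12): x unchanged
  event 3 (t=18: INC y by 5): x unchanged
  event 4 (t=26: DEC y by 15): x unchanged
  event 5 (t=28: SET y = 28): x unchanged
  event 6 (t=36: DEL z): x unchanged
  event 7 (t=45: SET y = 36): x unchanged
  event 8 (t=52: SET y = 21): x unchanged
  event 9 (t=60: SET x = 33): x -8 -> 33
  event 10 (t=66: DEC z by 2): x unchanged
  event 11 (t=73: SET z = -8): x unchanged
  event 12 (t=80: DEC z by 11): x unchanged
Final: x = 33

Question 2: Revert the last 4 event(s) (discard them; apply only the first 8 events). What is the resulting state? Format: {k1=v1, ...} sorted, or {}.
Keep first 8 events (discard last 4):
  after event 1 (t=4: SET x = -8): {x=-8}
  after event 2 (t=9: INC z by 12): {x=-8, z=12}
  after event 3 (t=18: INC y by 5): {x=-8, y=5, z=12}
  after event 4 (t=26: DEC y by 15): {x=-8, y=-10, z=12}
  after event 5 (t=28: SET y = 28): {x=-8, y=28, z=12}
  after event 6 (t=36: DEL z): {x=-8, y=28}
  after event 7 (t=45: SET y = 36): {x=-8, y=36}
  after event 8 (t=52: SET y = 21): {x=-8, y=21}

Answer: {x=-8, y=21}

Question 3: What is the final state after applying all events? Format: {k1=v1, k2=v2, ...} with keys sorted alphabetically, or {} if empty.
  after event 1 (t=4: SET x = -8): {x=-8}
  after event 2 (t=9: INC z by 12): {x=-8, z=12}
  after event 3 (t=18: INC y by 5): {x=-8, y=5, z=12}
  after event 4 (t=26: DEC y by 15): {x=-8, y=-10, z=12}
  after event 5 (t=28: SET y = 28): {x=-8, y=28, z=12}
  after event 6 (t=36: DEL z): {x=-8, y=28}
  after event 7 (t=45: SET y = 36): {x=-8, y=36}
  after event 8 (t=52: SET y = 21): {x=-8, y=21}
  after event 9 (t=60: SET x = 33): {x=33, y=21}
  after event 10 (t=66: DEC z by 2): {x=33, y=21, z=-2}
  after event 11 (t=73: SET z = -8): {x=33, y=21, z=-8}
  after event 12 (t=80: DEC z by 11): {x=33, y=21, z=-19}

Answer: {x=33, y=21, z=-19}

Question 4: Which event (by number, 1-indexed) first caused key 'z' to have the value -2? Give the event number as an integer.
Answer: 10

Derivation:
Looking for first event where z becomes -2:
  event 2: z = 12
  event 3: z = 12
  event 4: z = 12
  event 5: z = 12
  event 6: z = (absent)
  event 10: z (absent) -> -2  <-- first match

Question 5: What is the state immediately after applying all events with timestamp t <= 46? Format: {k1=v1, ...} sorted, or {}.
Answer: {x=-8, y=36}

Derivation:
Apply events with t <= 46 (7 events):
  after event 1 (t=4: SET x = -8): {x=-8}
  after event 2 (t=9: INC z by 12): {x=-8, z=12}
  after event 3 (t=18: INC y by 5): {x=-8, y=5, z=12}
  after event 4 (t=26: DEC y by 15): {x=-8, y=-10, z=12}
  after event 5 (t=28: SET y = 28): {x=-8, y=28, z=12}
  after event 6 (t=36: DEL z): {x=-8, y=28}
  after event 7 (t=45: SET y = 36): {x=-8, y=36}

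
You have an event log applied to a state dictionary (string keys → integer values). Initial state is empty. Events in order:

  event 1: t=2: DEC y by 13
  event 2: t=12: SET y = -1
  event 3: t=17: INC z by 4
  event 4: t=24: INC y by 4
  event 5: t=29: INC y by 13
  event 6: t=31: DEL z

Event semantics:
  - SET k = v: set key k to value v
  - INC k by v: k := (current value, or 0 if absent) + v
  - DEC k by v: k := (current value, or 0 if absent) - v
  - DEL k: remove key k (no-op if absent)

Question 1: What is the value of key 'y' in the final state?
Track key 'y' through all 6 events:
  event 1 (t=2: DEC y by 13): y (absent) -> -13
  event 2 (t=12: SET y = -1): y -13 -> -1
  event 3 (t=17: INC z by 4): y unchanged
  event 4 (t=24: INC y by 4): y -1 -> 3
  event 5 (t=29: INC y by 13): y 3 -> 16
  event 6 (t=31: DEL z): y unchanged
Final: y = 16

Answer: 16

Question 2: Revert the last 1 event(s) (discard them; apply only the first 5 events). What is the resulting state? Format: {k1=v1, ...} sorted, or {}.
Keep first 5 events (discard last 1):
  after event 1 (t=2: DEC y by 13): {y=-13}
  after event 2 (t=12: SET y = -1): {y=-1}
  after event 3 (t=17: INC z by 4): {y=-1, z=4}
  after event 4 (t=24: INC y by 4): {y=3, z=4}
  after event 5 (t=29: INC y by 13): {y=16, z=4}

Answer: {y=16, z=4}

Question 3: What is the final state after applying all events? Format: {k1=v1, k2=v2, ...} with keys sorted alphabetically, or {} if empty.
Answer: {y=16}

Derivation:
  after event 1 (t=2: DEC y by 13): {y=-13}
  after event 2 (t=12: SET y = -1): {y=-1}
  after event 3 (t=17: INC z by 4): {y=-1, z=4}
  after event 4 (t=24: INC y by 4): {y=3, z=4}
  after event 5 (t=29: INC y by 13): {y=16, z=4}
  after event 6 (t=31: DEL z): {y=16}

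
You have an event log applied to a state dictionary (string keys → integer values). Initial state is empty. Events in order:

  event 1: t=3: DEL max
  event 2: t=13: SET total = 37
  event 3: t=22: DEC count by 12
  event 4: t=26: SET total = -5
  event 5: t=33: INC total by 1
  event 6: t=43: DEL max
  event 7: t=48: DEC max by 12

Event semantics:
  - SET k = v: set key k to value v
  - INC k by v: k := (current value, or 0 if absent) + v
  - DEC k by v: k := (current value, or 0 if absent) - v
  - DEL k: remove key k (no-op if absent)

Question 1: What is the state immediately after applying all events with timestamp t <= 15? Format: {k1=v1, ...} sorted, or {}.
Apply events with t <= 15 (2 events):
  after event 1 (t=3: DEL max): {}
  after event 2 (t=13: SET total = 37): {total=37}

Answer: {total=37}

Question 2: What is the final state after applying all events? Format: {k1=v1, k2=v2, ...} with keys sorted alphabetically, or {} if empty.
Answer: {count=-12, max=-12, total=-4}

Derivation:
  after event 1 (t=3: DEL max): {}
  after event 2 (t=13: SET total = 37): {total=37}
  after event 3 (t=22: DEC count by 12): {count=-12, total=37}
  after event 4 (t=26: SET total = -5): {count=-12, total=-5}
  after event 5 (t=33: INC total by 1): {count=-12, total=-4}
  after event 6 (t=43: DEL max): {count=-12, total=-4}
  after event 7 (t=48: DEC max by 12): {count=-12, max=-12, total=-4}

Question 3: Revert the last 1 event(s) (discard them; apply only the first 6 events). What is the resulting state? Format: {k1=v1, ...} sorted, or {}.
Answer: {count=-12, total=-4}

Derivation:
Keep first 6 events (discard last 1):
  after event 1 (t=3: DEL max): {}
  after event 2 (t=13: SET total = 37): {total=37}
  after event 3 (t=22: DEC count by 12): {count=-12, total=37}
  after event 4 (t=26: SET total = -5): {count=-12, total=-5}
  after event 5 (t=33: INC total by 1): {count=-12, total=-4}
  after event 6 (t=43: DEL max): {count=-12, total=-4}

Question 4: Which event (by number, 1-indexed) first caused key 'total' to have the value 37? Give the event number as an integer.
Looking for first event where total becomes 37:
  event 2: total (absent) -> 37  <-- first match

Answer: 2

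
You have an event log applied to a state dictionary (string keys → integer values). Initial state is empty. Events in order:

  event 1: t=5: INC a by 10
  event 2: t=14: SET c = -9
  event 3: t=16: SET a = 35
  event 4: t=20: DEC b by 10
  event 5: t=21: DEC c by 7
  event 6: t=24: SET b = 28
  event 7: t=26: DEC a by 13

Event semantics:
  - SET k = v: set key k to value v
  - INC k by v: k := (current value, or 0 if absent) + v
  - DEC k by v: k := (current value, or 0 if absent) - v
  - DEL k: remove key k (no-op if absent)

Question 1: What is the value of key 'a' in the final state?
Answer: 22

Derivation:
Track key 'a' through all 7 events:
  event 1 (t=5: INC a by 10): a (absent) -> 10
  event 2 (t=14: SET c = -9): a unchanged
  event 3 (t=16: SET a = 35): a 10 -> 35
  event 4 (t=20: DEC b by 10): a unchanged
  event 5 (t=21: DEC c by 7): a unchanged
  event 6 (t=24: SET b = 28): a unchanged
  event 7 (t=26: DEC a by 13): a 35 -> 22
Final: a = 22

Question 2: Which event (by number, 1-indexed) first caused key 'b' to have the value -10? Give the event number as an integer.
Looking for first event where b becomes -10:
  event 4: b (absent) -> -10  <-- first match

Answer: 4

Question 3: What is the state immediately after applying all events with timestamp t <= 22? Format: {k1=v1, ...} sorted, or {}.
Apply events with t <= 22 (5 events):
  after event 1 (t=5: INC a by 10): {a=10}
  after event 2 (t=14: SET c = -9): {a=10, c=-9}
  after event 3 (t=16: SET a = 35): {a=35, c=-9}
  after event 4 (t=20: DEC b by 10): {a=35, b=-10, c=-9}
  after event 5 (t=21: DEC c by 7): {a=35, b=-10, c=-16}

Answer: {a=35, b=-10, c=-16}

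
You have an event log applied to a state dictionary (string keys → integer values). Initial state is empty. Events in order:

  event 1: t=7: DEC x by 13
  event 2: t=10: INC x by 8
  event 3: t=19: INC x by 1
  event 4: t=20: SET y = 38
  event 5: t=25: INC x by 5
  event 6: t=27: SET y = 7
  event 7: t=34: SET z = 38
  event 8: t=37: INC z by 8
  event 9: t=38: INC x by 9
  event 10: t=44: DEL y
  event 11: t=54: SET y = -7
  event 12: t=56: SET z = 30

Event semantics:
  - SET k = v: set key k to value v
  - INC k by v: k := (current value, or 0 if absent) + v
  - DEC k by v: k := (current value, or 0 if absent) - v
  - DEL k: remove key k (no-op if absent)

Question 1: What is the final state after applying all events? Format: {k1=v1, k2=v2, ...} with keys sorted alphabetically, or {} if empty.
Answer: {x=10, y=-7, z=30}

Derivation:
  after event 1 (t=7: DEC x by 13): {x=-13}
  after event 2 (t=10: INC x by 8): {x=-5}
  after event 3 (t=19: INC x by 1): {x=-4}
  after event 4 (t=20: SET y = 38): {x=-4, y=38}
  after event 5 (t=25: INC x by 5): {x=1, y=38}
  after event 6 (t=27: SET y = 7): {x=1, y=7}
  after event 7 (t=34: SET z = 38): {x=1, y=7, z=38}
  after event 8 (t=37: INC z by 8): {x=1, y=7, z=46}
  after event 9 (t=38: INC x by 9): {x=10, y=7, z=46}
  after event 10 (t=44: DEL y): {x=10, z=46}
  after event 11 (t=54: SET y = -7): {x=10, y=-7, z=46}
  after event 12 (t=56: SET z = 30): {x=10, y=-7, z=30}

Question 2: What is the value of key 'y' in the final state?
Answer: -7

Derivation:
Track key 'y' through all 12 events:
  event 1 (t=7: DEC x by 13): y unchanged
  event 2 (t=10: INC x by 8): y unchanged
  event 3 (t=19: INC x by 1): y unchanged
  event 4 (t=20: SET y = 38): y (absent) -> 38
  event 5 (t=25: INC x by 5): y unchanged
  event 6 (t=27: SET y = 7): y 38 -> 7
  event 7 (t=34: SET z = 38): y unchanged
  event 8 (t=37: INC z by 8): y unchanged
  event 9 (t=38: INC x by 9): y unchanged
  event 10 (t=44: DEL y): y 7 -> (absent)
  event 11 (t=54: SET y = -7): y (absent) -> -7
  event 12 (t=56: SET z = 30): y unchanged
Final: y = -7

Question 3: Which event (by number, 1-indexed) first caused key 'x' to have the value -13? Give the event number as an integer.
Answer: 1

Derivation:
Looking for first event where x becomes -13:
  event 1: x (absent) -> -13  <-- first match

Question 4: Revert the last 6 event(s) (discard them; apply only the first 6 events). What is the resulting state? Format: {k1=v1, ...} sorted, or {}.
Keep first 6 events (discard last 6):
  after event 1 (t=7: DEC x by 13): {x=-13}
  after event 2 (t=10: INC x by 8): {x=-5}
  after event 3 (t=19: INC x by 1): {x=-4}
  after event 4 (t=20: SET y = 38): {x=-4, y=38}
  after event 5 (t=25: INC x by 5): {x=1, y=38}
  after event 6 (t=27: SET y = 7): {x=1, y=7}

Answer: {x=1, y=7}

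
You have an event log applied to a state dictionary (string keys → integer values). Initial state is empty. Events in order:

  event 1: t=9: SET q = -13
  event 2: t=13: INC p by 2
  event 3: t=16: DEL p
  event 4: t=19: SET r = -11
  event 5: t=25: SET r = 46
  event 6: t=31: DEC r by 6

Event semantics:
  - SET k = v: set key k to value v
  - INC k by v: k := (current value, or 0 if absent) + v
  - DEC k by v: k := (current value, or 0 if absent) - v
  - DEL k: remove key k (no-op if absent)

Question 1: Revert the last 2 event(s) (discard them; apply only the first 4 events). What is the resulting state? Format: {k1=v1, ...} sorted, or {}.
Answer: {q=-13, r=-11}

Derivation:
Keep first 4 events (discard last 2):
  after event 1 (t=9: SET q = -13): {q=-13}
  after event 2 (t=13: INC p by 2): {p=2, q=-13}
  after event 3 (t=16: DEL p): {q=-13}
  after event 4 (t=19: SET r = -11): {q=-13, r=-11}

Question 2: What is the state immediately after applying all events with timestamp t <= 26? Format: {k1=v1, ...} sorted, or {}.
Apply events with t <= 26 (5 events):
  after event 1 (t=9: SET q = -13): {q=-13}
  after event 2 (t=13: INC p by 2): {p=2, q=-13}
  after event 3 (t=16: DEL p): {q=-13}
  after event 4 (t=19: SET r = -11): {q=-13, r=-11}
  after event 5 (t=25: SET r = 46): {q=-13, r=46}

Answer: {q=-13, r=46}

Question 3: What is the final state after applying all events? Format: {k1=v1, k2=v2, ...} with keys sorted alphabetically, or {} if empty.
  after event 1 (t=9: SET q = -13): {q=-13}
  after event 2 (t=13: INC p by 2): {p=2, q=-13}
  after event 3 (t=16: DEL p): {q=-13}
  after event 4 (t=19: SET r = -11): {q=-13, r=-11}
  after event 5 (t=25: SET r = 46): {q=-13, r=46}
  after event 6 (t=31: DEC r by 6): {q=-13, r=40}

Answer: {q=-13, r=40}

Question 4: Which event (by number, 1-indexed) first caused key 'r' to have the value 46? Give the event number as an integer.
Answer: 5

Derivation:
Looking for first event where r becomes 46:
  event 4: r = -11
  event 5: r -11 -> 46  <-- first match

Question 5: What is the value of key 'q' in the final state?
Track key 'q' through all 6 events:
  event 1 (t=9: SET q = -13): q (absent) -> -13
  event 2 (t=13: INC p by 2): q unchanged
  event 3 (t=16: DEL p): q unchanged
  event 4 (t=19: SET r = -11): q unchanged
  event 5 (t=25: SET r = 46): q unchanged
  event 6 (t=31: DEC r by 6): q unchanged
Final: q = -13

Answer: -13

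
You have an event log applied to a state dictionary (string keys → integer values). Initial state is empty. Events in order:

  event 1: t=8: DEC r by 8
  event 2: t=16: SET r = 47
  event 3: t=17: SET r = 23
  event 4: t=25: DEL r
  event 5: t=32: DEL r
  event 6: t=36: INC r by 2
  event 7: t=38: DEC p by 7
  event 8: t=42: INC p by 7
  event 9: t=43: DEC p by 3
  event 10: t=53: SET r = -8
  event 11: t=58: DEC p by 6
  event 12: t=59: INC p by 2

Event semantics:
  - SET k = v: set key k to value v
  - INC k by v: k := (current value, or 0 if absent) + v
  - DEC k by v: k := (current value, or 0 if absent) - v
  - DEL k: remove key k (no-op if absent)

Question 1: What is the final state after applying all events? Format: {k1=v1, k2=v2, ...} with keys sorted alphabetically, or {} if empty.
  after event 1 (t=8: DEC r by 8): {r=-8}
  after event 2 (t=16: SET r = 47): {r=47}
  after event 3 (t=17: SET r = 23): {r=23}
  after event 4 (t=25: DEL r): {}
  after event 5 (t=32: DEL r): {}
  after event 6 (t=36: INC r by 2): {r=2}
  after event 7 (t=38: DEC p by 7): {p=-7, r=2}
  after event 8 (t=42: INC p by 7): {p=0, r=2}
  after event 9 (t=43: DEC p by 3): {p=-3, r=2}
  after event 10 (t=53: SET r = -8): {p=-3, r=-8}
  after event 11 (t=58: DEC p by 6): {p=-9, r=-8}
  after event 12 (t=59: INC p by 2): {p=-7, r=-8}

Answer: {p=-7, r=-8}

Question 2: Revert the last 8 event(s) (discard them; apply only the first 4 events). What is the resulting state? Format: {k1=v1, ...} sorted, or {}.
Keep first 4 events (discard last 8):
  after event 1 (t=8: DEC r by 8): {r=-8}
  after event 2 (t=16: SET r = 47): {r=47}
  after event 3 (t=17: SET r = 23): {r=23}
  after event 4 (t=25: DEL r): {}

Answer: {}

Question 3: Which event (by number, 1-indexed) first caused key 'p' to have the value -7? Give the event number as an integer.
Answer: 7

Derivation:
Looking for first event where p becomes -7:
  event 7: p (absent) -> -7  <-- first match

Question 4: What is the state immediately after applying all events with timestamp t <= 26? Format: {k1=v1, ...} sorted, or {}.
Apply events with t <= 26 (4 events):
  after event 1 (t=8: DEC r by 8): {r=-8}
  after event 2 (t=16: SET r = 47): {r=47}
  after event 3 (t=17: SET r = 23): {r=23}
  after event 4 (t=25: DEL r): {}

Answer: {}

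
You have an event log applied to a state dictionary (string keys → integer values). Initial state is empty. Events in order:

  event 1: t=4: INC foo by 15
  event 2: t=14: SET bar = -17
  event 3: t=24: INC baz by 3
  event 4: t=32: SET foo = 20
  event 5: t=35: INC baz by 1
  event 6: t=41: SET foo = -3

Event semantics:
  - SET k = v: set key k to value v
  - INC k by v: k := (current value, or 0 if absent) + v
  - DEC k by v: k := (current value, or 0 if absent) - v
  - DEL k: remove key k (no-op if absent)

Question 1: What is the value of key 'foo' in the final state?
Track key 'foo' through all 6 events:
  event 1 (t=4: INC foo by 15): foo (absent) -> 15
  event 2 (t=14: SET bar = -17): foo unchanged
  event 3 (t=24: INC baz by 3): foo unchanged
  event 4 (t=32: SET foo = 20): foo 15 -> 20
  event 5 (t=35: INC baz by 1): foo unchanged
  event 6 (t=41: SET foo = -3): foo 20 -> -3
Final: foo = -3

Answer: -3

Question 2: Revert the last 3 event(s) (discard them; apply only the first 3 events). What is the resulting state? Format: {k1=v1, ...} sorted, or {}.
Answer: {bar=-17, baz=3, foo=15}

Derivation:
Keep first 3 events (discard last 3):
  after event 1 (t=4: INC foo by 15): {foo=15}
  after event 2 (t=14: SET bar = -17): {bar=-17, foo=15}
  after event 3 (t=24: INC baz by 3): {bar=-17, baz=3, foo=15}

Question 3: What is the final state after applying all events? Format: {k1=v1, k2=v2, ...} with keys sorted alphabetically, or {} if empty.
  after event 1 (t=4: INC foo by 15): {foo=15}
  after event 2 (t=14: SET bar = -17): {bar=-17, foo=15}
  after event 3 (t=24: INC baz by 3): {bar=-17, baz=3, foo=15}
  after event 4 (t=32: SET foo = 20): {bar=-17, baz=3, foo=20}
  after event 5 (t=35: INC baz by 1): {bar=-17, baz=4, foo=20}
  after event 6 (t=41: SET foo = -3): {bar=-17, baz=4, foo=-3}

Answer: {bar=-17, baz=4, foo=-3}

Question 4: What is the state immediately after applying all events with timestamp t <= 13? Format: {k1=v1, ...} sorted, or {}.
Apply events with t <= 13 (1 events):
  after event 1 (t=4: INC foo by 15): {foo=15}

Answer: {foo=15}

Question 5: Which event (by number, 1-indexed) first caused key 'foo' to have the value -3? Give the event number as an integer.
Looking for first event where foo becomes -3:
  event 1: foo = 15
  event 2: foo = 15
  event 3: foo = 15
  event 4: foo = 20
  event 5: foo = 20
  event 6: foo 20 -> -3  <-- first match

Answer: 6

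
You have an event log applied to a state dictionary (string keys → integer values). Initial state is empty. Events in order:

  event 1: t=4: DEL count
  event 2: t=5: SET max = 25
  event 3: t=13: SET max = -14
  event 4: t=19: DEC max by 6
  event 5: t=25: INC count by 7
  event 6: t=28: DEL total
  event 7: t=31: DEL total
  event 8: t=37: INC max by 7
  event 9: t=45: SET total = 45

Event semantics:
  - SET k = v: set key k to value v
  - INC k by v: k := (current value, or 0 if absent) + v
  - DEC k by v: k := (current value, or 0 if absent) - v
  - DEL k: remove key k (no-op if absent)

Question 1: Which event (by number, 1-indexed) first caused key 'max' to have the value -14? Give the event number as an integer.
Answer: 3

Derivation:
Looking for first event where max becomes -14:
  event 2: max = 25
  event 3: max 25 -> -14  <-- first match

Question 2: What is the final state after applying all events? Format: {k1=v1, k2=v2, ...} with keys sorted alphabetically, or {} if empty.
Answer: {count=7, max=-13, total=45}

Derivation:
  after event 1 (t=4: DEL count): {}
  after event 2 (t=5: SET max = 25): {max=25}
  after event 3 (t=13: SET max = -14): {max=-14}
  after event 4 (t=19: DEC max by 6): {max=-20}
  after event 5 (t=25: INC count by 7): {count=7, max=-20}
  after event 6 (t=28: DEL total): {count=7, max=-20}
  after event 7 (t=31: DEL total): {count=7, max=-20}
  after event 8 (t=37: INC max by 7): {count=7, max=-13}
  after event 9 (t=45: SET total = 45): {count=7, max=-13, total=45}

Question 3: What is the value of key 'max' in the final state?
Track key 'max' through all 9 events:
  event 1 (t=4: DEL count): max unchanged
  event 2 (t=5: SET max = 25): max (absent) -> 25
  event 3 (t=13: SET max = -14): max 25 -> -14
  event 4 (t=19: DEC max by 6): max -14 -> -20
  event 5 (t=25: INC count by 7): max unchanged
  event 6 (t=28: DEL total): max unchanged
  event 7 (t=31: DEL total): max unchanged
  event 8 (t=37: INC max by 7): max -20 -> -13
  event 9 (t=45: SET total = 45): max unchanged
Final: max = -13

Answer: -13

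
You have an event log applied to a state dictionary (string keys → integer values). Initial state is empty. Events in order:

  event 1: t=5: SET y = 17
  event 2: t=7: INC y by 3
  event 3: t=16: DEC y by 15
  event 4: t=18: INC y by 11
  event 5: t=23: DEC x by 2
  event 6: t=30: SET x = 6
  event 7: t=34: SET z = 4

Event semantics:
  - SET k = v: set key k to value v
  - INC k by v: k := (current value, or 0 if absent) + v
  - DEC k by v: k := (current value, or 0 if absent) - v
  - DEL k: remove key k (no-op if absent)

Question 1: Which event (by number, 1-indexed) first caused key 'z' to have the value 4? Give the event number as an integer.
Answer: 7

Derivation:
Looking for first event where z becomes 4:
  event 7: z (absent) -> 4  <-- first match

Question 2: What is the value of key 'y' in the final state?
Answer: 16

Derivation:
Track key 'y' through all 7 events:
  event 1 (t=5: SET y = 17): y (absent) -> 17
  event 2 (t=7: INC y by 3): y 17 -> 20
  event 3 (t=16: DEC y by 15): y 20 -> 5
  event 4 (t=18: INC y by 11): y 5 -> 16
  event 5 (t=23: DEC x by 2): y unchanged
  event 6 (t=30: SET x = 6): y unchanged
  event 7 (t=34: SET z = 4): y unchanged
Final: y = 16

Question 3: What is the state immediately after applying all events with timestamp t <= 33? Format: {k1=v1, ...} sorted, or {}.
Answer: {x=6, y=16}

Derivation:
Apply events with t <= 33 (6 events):
  after event 1 (t=5: SET y = 17): {y=17}
  after event 2 (t=7: INC y by 3): {y=20}
  after event 3 (t=16: DEC y by 15): {y=5}
  after event 4 (t=18: INC y by 11): {y=16}
  after event 5 (t=23: DEC x by 2): {x=-2, y=16}
  after event 6 (t=30: SET x = 6): {x=6, y=16}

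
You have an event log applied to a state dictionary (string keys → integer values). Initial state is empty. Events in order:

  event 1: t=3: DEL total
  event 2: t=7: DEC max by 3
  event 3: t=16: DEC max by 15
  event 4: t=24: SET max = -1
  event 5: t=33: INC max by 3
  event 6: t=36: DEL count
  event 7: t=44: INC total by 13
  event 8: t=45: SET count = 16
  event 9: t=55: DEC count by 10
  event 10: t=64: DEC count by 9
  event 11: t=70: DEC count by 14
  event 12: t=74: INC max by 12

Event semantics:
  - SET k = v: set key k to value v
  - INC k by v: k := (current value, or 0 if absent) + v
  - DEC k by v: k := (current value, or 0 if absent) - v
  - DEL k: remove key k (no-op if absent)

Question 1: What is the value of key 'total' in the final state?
Track key 'total' through all 12 events:
  event 1 (t=3: DEL total): total (absent) -> (absent)
  event 2 (t=7: DEC max by 3): total unchanged
  event 3 (t=16: DEC max by 15): total unchanged
  event 4 (t=24: SET max = -1): total unchanged
  event 5 (t=33: INC max by 3): total unchanged
  event 6 (t=36: DEL count): total unchanged
  event 7 (t=44: INC total by 13): total (absent) -> 13
  event 8 (t=45: SET count = 16): total unchanged
  event 9 (t=55: DEC count by 10): total unchanged
  event 10 (t=64: DEC count by 9): total unchanged
  event 11 (t=70: DEC count by 14): total unchanged
  event 12 (t=74: INC max by 12): total unchanged
Final: total = 13

Answer: 13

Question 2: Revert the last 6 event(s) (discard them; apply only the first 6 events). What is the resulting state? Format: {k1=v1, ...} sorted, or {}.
Keep first 6 events (discard last 6):
  after event 1 (t=3: DEL total): {}
  after event 2 (t=7: DEC max by 3): {max=-3}
  after event 3 (t=16: DEC max by 15): {max=-18}
  after event 4 (t=24: SET max = -1): {max=-1}
  after event 5 (t=33: INC max by 3): {max=2}
  after event 6 (t=36: DEL count): {max=2}

Answer: {max=2}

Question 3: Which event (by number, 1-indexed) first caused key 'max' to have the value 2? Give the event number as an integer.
Answer: 5

Derivation:
Looking for first event where max becomes 2:
  event 2: max = -3
  event 3: max = -18
  event 4: max = -1
  event 5: max -1 -> 2  <-- first match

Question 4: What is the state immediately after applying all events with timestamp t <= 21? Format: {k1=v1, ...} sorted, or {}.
Apply events with t <= 21 (3 events):
  after event 1 (t=3: DEL total): {}
  after event 2 (t=7: DEC max by 3): {max=-3}
  after event 3 (t=16: DEC max by 15): {max=-18}

Answer: {max=-18}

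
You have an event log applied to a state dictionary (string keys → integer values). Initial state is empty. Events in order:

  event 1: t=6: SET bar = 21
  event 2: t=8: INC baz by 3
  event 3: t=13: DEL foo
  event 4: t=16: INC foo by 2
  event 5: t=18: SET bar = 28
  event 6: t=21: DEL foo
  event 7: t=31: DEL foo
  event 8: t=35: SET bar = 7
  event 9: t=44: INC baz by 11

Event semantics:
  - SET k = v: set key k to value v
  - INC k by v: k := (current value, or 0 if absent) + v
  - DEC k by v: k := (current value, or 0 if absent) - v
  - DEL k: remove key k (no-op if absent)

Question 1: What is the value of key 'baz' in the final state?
Track key 'baz' through all 9 events:
  event 1 (t=6: SET bar = 21): baz unchanged
  event 2 (t=8: INC baz by 3): baz (absent) -> 3
  event 3 (t=13: DEL foo): baz unchanged
  event 4 (t=16: INC foo by 2): baz unchanged
  event 5 (t=18: SET bar = 28): baz unchanged
  event 6 (t=21: DEL foo): baz unchanged
  event 7 (t=31: DEL foo): baz unchanged
  event 8 (t=35: SET bar = 7): baz unchanged
  event 9 (t=44: INC baz by 11): baz 3 -> 14
Final: baz = 14

Answer: 14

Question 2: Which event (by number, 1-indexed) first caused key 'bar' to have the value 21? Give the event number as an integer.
Looking for first event where bar becomes 21:
  event 1: bar (absent) -> 21  <-- first match

Answer: 1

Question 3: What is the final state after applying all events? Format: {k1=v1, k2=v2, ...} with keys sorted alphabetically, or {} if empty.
Answer: {bar=7, baz=14}

Derivation:
  after event 1 (t=6: SET bar = 21): {bar=21}
  after event 2 (t=8: INC baz by 3): {bar=21, baz=3}
  after event 3 (t=13: DEL foo): {bar=21, baz=3}
  after event 4 (t=16: INC foo by 2): {bar=21, baz=3, foo=2}
  after event 5 (t=18: SET bar = 28): {bar=28, baz=3, foo=2}
  after event 6 (t=21: DEL foo): {bar=28, baz=3}
  after event 7 (t=31: DEL foo): {bar=28, baz=3}
  after event 8 (t=35: SET bar = 7): {bar=7, baz=3}
  after event 9 (t=44: INC baz by 11): {bar=7, baz=14}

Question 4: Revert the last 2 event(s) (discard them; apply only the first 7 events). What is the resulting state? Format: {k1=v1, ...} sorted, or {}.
Answer: {bar=28, baz=3}

Derivation:
Keep first 7 events (discard last 2):
  after event 1 (t=6: SET bar = 21): {bar=21}
  after event 2 (t=8: INC baz by 3): {bar=21, baz=3}
  after event 3 (t=13: DEL foo): {bar=21, baz=3}
  after event 4 (t=16: INC foo by 2): {bar=21, baz=3, foo=2}
  after event 5 (t=18: SET bar = 28): {bar=28, baz=3, foo=2}
  after event 6 (t=21: DEL foo): {bar=28, baz=3}
  after event 7 (t=31: DEL foo): {bar=28, baz=3}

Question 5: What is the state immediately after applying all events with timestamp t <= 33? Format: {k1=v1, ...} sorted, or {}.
Apply events with t <= 33 (7 events):
  after event 1 (t=6: SET bar = 21): {bar=21}
  after event 2 (t=8: INC baz by 3): {bar=21, baz=3}
  after event 3 (t=13: DEL foo): {bar=21, baz=3}
  after event 4 (t=16: INC foo by 2): {bar=21, baz=3, foo=2}
  after event 5 (t=18: SET bar = 28): {bar=28, baz=3, foo=2}
  after event 6 (t=21: DEL foo): {bar=28, baz=3}
  after event 7 (t=31: DEL foo): {bar=28, baz=3}

Answer: {bar=28, baz=3}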